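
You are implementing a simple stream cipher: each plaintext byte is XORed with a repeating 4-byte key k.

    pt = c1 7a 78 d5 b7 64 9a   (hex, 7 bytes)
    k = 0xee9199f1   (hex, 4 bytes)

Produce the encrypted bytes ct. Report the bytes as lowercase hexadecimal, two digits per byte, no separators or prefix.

The 4-byte key repeats, so the effective keystream is ee 91 99 f1 ee 91 99.
byte 0: 193 ⊕ 238 =  47
byte 1: 122 ⊕ 145 = 235
byte 2: 120 ⊕ 153 = 225
byte 3: 213 ⊕ 241 =  36
byte 4: 183 ⊕ 238 =  89
byte 5: 100 ⊕ 145 = 245
byte 6: 154 ⊕ 153 =   3

2febe12459f503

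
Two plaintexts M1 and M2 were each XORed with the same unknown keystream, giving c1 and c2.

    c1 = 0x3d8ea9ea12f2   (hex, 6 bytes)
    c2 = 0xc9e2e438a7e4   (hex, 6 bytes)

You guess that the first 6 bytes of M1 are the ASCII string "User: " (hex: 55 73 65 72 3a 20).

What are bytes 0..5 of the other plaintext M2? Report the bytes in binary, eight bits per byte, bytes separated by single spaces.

10100001 00011111 00101000 10100000 10001111 00110110

First, c1 ⊕ c2 = (M1 ⊕ K) ⊕ (M2 ⊕ K) = M1 ⊕ M2, so the key drops out. Then M2 = (M1 ⊕ M2) ⊕ M1 over the first 6 bytes.
byte 0: (3d ^ c9) ^ 55 = f4 ^ 55 = a1
byte 1: (8e ^ e2) ^ 73 = 6c ^ 73 = 1f
byte 2: (a9 ^ e4) ^ 65 = 4d ^ 65 = 28
byte 3: (ea ^ 38) ^ 72 = d2 ^ 72 = a0
byte 4: (12 ^ a7) ^ 3a = b5 ^ 3a = 8f
byte 5: (f2 ^ e4) ^ 20 = 16 ^ 20 = 36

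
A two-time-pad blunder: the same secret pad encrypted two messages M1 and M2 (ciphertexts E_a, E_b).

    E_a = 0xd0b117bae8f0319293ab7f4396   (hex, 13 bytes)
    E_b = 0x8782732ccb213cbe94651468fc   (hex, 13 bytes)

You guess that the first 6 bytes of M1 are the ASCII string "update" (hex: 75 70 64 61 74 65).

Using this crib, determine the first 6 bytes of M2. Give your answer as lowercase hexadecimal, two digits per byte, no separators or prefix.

224300f757b4

First, E_a ⊕ E_b = (M1 ⊕ K) ⊕ (M2 ⊕ K) = M1 ⊕ M2, so the key drops out. Then M2 = (M1 ⊕ M2) ⊕ M1 over the first 6 bytes.
byte 0: (d0 xor 87) xor 75 = 57 xor 75 = 22
byte 1: (b1 xor 82) xor 70 = 33 xor 70 = 43
byte 2: (17 xor 73) xor 64 = 64 xor 64 = 00
byte 3: (ba xor 2c) xor 61 = 96 xor 61 = f7
byte 4: (e8 xor cb) xor 74 = 23 xor 74 = 57
byte 5: (f0 xor 21) xor 65 = d1 xor 65 = b4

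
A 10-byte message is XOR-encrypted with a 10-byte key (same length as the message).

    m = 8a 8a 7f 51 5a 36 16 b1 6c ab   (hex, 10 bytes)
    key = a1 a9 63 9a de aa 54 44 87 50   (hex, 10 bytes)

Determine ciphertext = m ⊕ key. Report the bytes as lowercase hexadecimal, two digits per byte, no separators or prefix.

2b231ccb849c42f5ebfb

XOR is its own inverse, so applying the key byte-wise gives the result directly.
byte 0: 10001010 ^ 10100001 = 00101011
byte 1: 10001010 ^ 10101001 = 00100011
byte 2: 01111111 ^ 01100011 = 00011100
byte 3: 01010001 ^ 10011010 = 11001011
byte 4: 01011010 ^ 11011110 = 10000100
byte 5: 00110110 ^ 10101010 = 10011100
byte 6: 00010110 ^ 01010100 = 01000010
byte 7: 10110001 ^ 01000100 = 11110101
byte 8: 01101100 ^ 10000111 = 11101011
byte 9: 10101011 ^ 01010000 = 11111011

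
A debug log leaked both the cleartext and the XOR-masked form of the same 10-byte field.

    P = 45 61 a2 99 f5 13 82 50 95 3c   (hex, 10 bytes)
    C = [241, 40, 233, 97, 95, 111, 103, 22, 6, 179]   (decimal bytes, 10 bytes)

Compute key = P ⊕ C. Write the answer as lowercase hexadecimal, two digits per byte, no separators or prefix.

b4494bf8aa7ce546938f

Since C = P ⊕ key, XORing both sides with P gives key = P ⊕ C.
01000101 ⊕ 11110001 = 10110100
01100001 ⊕ 00101000 = 01001001
10100010 ⊕ 11101001 = 01001011
10011001 ⊕ 01100001 = 11111000
11110101 ⊕ 01011111 = 10101010
00010011 ⊕ 01101111 = 01111100
10000010 ⊕ 01100111 = 11100101
01010000 ⊕ 00010110 = 01000110
10010101 ⊕ 00000110 = 10010011
00111100 ⊕ 10110011 = 10001111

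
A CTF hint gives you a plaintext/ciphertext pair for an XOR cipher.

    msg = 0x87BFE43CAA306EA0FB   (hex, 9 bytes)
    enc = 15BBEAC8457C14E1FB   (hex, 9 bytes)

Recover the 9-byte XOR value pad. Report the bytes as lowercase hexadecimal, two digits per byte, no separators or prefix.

92040ef4ef4c7a4100

Since enc = msg ⊕ pad, XORing both sides with msg gives pad = msg ⊕ enc.
135 XOR  21 = 146
191 XOR 187 =   4
228 XOR 234 =  14
 60 XOR 200 = 244
170 XOR  69 = 239
 48 XOR 124 =  76
110 XOR  20 = 122
160 XOR 225 =  65
251 XOR 251 =   0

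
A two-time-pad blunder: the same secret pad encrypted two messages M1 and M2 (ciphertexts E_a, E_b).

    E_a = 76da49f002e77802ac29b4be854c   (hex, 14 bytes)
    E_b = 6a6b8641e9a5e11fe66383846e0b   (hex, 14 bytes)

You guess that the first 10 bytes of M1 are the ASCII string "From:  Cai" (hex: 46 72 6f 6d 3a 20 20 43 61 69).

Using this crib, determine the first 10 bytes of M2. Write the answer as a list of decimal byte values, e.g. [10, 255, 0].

[90, 195, 160, 220, 209, 98, 185, 94, 43, 35]

First, E_a ⊕ E_b = (M1 ⊕ K) ⊕ (M2 ⊕ K) = M1 ⊕ M2, so the key drops out. Then M2 = (M1 ⊕ M2) ⊕ M1 over the first 10 bytes.
byte 0: (76 xor 6a) xor 46 = 1c xor 46 = 5a
byte 1: (da xor 6b) xor 72 = b1 xor 72 = c3
byte 2: (49 xor 86) xor 6f = cf xor 6f = a0
byte 3: (f0 xor 41) xor 6d = b1 xor 6d = dc
byte 4: (02 xor e9) xor 3a = eb xor 3a = d1
byte 5: (e7 xor a5) xor 20 = 42 xor 20 = 62
byte 6: (78 xor e1) xor 20 = 99 xor 20 = b9
byte 7: (02 xor 1f) xor 43 = 1d xor 43 = 5e
byte 8: (ac xor e6) xor 61 = 4a xor 61 = 2b
byte 9: (29 xor 63) xor 69 = 4a xor 69 = 23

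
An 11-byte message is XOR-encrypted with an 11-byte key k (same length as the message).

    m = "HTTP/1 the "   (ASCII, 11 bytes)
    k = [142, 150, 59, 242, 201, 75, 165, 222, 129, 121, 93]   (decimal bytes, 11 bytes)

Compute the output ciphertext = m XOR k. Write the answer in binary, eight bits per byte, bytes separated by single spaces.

XOR is its own inverse, so applying the key byte-wise gives the result directly.
48 ^ 8e = c6
54 ^ 96 = c2
54 ^ 3b = 6f
50 ^ f2 = a2
2f ^ c9 = e6
31 ^ 4b = 7a
20 ^ a5 = 85
74 ^ de = aa
68 ^ 81 = e9
65 ^ 79 = 1c
20 ^ 5d = 7d

11000110 11000010 01101111 10100010 11100110 01111010 10000101 10101010 11101001 00011100 01111101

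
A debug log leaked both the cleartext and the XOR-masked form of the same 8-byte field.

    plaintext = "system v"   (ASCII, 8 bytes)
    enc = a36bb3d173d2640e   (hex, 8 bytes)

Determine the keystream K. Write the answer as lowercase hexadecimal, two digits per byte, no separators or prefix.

Since enc = plaintext ⊕ K, XORing both sides with plaintext gives K = plaintext ⊕ enc.
73 ^ a3 = d0
79 ^ 6b = 12
73 ^ b3 = c0
74 ^ d1 = a5
65 ^ 73 = 16
6d ^ d2 = bf
20 ^ 64 = 44
76 ^ 0e = 78

d012c0a516bf4478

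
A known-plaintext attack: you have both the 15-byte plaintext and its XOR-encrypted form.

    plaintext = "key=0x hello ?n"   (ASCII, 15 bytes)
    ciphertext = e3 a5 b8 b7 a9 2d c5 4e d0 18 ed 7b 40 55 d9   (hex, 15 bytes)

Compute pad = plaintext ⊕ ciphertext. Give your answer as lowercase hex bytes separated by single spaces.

Since ciphertext = plaintext ⊕ pad, XORing both sides with plaintext gives pad = plaintext ⊕ ciphertext.
6b XOR e3 = 88
65 XOR a5 = c0
79 XOR b8 = c1
3d XOR b7 = 8a
30 XOR a9 = 99
78 XOR 2d = 55
20 XOR c5 = e5
68 XOR 4e = 26
65 XOR d0 = b5
6c XOR 18 = 74
6c XOR ed = 81
6f XOR 7b = 14
20 XOR 40 = 60
3f XOR 55 = 6a
6e XOR d9 = b7

88 c0 c1 8a 99 55 e5 26 b5 74 81 14 60 6a b7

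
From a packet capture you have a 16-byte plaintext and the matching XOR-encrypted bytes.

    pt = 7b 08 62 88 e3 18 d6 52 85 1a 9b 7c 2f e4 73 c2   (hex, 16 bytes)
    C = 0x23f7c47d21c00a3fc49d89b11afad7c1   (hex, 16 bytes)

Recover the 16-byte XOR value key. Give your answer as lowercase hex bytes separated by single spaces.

58 ff a6 f5 c2 d8 dc 6d 41 87 12 cd 35 1e a4 03

Since C = pt ⊕ key, XORing both sides with pt gives key = pt ⊕ C.
123 ^  35 =  88
  8 ^ 247 = 255
 98 ^ 196 = 166
136 ^ 125 = 245
227 ^  33 = 194
 24 ^ 192 = 216
214 ^  10 = 220
 82 ^  63 = 109
133 ^ 196 =  65
 26 ^ 157 = 135
155 ^ 137 =  18
124 ^ 177 = 205
 47 ^  26 =  53
228 ^ 250 =  30
115 ^ 215 = 164
194 ^ 193 =   3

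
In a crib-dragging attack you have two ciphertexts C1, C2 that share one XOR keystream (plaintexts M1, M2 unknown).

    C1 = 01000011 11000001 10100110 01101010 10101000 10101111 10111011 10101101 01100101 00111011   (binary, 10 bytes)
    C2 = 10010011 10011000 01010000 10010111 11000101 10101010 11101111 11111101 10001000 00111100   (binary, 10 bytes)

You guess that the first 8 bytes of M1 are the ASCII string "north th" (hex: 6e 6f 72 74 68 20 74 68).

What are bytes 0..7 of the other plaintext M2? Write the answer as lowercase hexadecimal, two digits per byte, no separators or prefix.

First, C1 ⊕ C2 = (M1 ⊕ K) ⊕ (M2 ⊕ K) = M1 ⊕ M2, so the key drops out. Then M2 = (M1 ⊕ M2) ⊕ M1 over the first 8 bytes.
byte 0: (43 xor 93) xor 6e = d0 xor 6e = be
byte 1: (c1 xor 98) xor 6f = 59 xor 6f = 36
byte 2: (a6 xor 50) xor 72 = f6 xor 72 = 84
byte 3: (6a xor 97) xor 74 = fd xor 74 = 89
byte 4: (a8 xor c5) xor 68 = 6d xor 68 = 05
byte 5: (af xor aa) xor 20 = 05 xor 20 = 25
byte 6: (bb xor ef) xor 74 = 54 xor 74 = 20
byte 7: (ad xor fd) xor 68 = 50 xor 68 = 38

be36848905252038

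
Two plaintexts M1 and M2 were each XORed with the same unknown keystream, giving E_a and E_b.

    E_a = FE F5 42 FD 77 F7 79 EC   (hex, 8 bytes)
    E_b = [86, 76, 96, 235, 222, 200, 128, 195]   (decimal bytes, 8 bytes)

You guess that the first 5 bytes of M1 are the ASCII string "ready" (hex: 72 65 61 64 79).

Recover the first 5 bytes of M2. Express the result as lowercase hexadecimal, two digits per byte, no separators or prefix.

First, E_a ⊕ E_b = (M1 ⊕ K) ⊕ (M2 ⊕ K) = M1 ⊕ M2, so the key drops out. Then M2 = (M1 ⊕ M2) ⊕ M1 over the first 5 bytes.
byte 0: (fe XOR 56) XOR 72 = a8 XOR 72 = da
byte 1: (f5 XOR 4c) XOR 65 = b9 XOR 65 = dc
byte 2: (42 XOR 60) XOR 61 = 22 XOR 61 = 43
byte 3: (fd XOR eb) XOR 64 = 16 XOR 64 = 72
byte 4: (77 XOR de) XOR 79 = a9 XOR 79 = d0

dadc4372d0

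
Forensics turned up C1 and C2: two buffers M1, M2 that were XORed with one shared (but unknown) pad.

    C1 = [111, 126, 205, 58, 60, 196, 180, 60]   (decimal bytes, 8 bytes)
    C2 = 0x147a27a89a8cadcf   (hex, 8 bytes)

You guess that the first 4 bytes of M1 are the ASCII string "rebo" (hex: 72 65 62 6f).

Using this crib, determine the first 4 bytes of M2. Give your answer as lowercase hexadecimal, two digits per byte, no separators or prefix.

096188fd

First, C1 ⊕ C2 = (M1 ⊕ K) ⊕ (M2 ⊕ K) = M1 ⊕ M2, so the key drops out. Then M2 = (M1 ⊕ M2) ⊕ M1 over the first 4 bytes.
byte 0: (6f xor 14) xor 72 = 7b xor 72 = 09
byte 1: (7e xor 7a) xor 65 = 04 xor 65 = 61
byte 2: (cd xor 27) xor 62 = ea xor 62 = 88
byte 3: (3a xor a8) xor 6f = 92 xor 6f = fd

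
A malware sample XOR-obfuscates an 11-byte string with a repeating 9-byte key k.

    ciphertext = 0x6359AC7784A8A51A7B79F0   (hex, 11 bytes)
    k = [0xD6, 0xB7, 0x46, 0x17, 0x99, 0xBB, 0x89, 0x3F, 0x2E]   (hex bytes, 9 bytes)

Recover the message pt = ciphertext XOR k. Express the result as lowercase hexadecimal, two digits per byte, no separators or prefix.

The 9-byte key repeats, so the effective keystream is d6 b7 46 17 99 bb 89 3f 2e d6 b7.
byte 0: 63 XOR d6 = b5
byte 1: 59 XOR b7 = ee
byte 2: ac XOR 46 = ea
byte 3: 77 XOR 17 = 60
byte 4: 84 XOR 99 = 1d
byte 5: a8 XOR bb = 13
byte 6: a5 XOR 89 = 2c
byte 7: 1a XOR 3f = 25
byte 8: 7b XOR 2e = 55
byte 9: 79 XOR d6 = af
byte 10: f0 XOR b7 = 47

b5eeea601d132c2555af47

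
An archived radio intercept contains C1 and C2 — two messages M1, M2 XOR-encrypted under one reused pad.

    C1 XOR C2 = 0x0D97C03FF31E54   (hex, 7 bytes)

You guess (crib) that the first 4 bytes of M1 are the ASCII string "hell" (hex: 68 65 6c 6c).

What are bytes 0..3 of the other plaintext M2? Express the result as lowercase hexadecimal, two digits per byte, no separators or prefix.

65f2ac53

Since C1 ⊕ C2 = M1 ⊕ M2, XORing with the guessed M1 bytes yields the corresponding M2 bytes: M2 = (C1 ⊕ C2) ⊕ M1.
0d xor 68 = 65
97 xor 65 = f2
c0 xor 6c = ac
3f xor 6c = 53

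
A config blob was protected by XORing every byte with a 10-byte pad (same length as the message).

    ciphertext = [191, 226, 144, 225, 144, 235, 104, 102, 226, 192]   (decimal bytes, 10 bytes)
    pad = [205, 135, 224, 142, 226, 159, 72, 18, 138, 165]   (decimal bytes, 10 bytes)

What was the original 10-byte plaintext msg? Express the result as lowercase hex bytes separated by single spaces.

XOR is its own inverse, so applying the key byte-wise gives the result directly.
byte 0: 191 xor 205 = 114
byte 1: 226 xor 135 = 101
byte 2: 144 xor 224 = 112
byte 3: 225 xor 142 = 111
byte 4: 144 xor 226 = 114
byte 5: 235 xor 159 = 116
byte 6: 104 xor  72 =  32
byte 7: 102 xor  18 = 116
byte 8: 226 xor 138 = 104
byte 9: 192 xor 165 = 101

72 65 70 6f 72 74 20 74 68 65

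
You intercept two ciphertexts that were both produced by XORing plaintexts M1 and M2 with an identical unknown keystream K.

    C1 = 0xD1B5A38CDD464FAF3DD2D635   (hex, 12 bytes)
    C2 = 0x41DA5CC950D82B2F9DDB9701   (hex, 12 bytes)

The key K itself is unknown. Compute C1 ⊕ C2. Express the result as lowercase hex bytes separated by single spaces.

C1 ⊕ C2 = (M1 ⊕ K) ⊕ (M2 ⊕ K) = M1 ⊕ M2 — the shared key cancels under XOR.
209 ⊕  65 = 144
181 ⊕ 218 = 111
163 ⊕  92 = 255
140 ⊕ 201 =  69
221 ⊕  80 = 141
 70 ⊕ 216 = 158
 79 ⊕  43 = 100
175 ⊕  47 = 128
 61 ⊕ 157 = 160
210 ⊕ 219 =   9
214 ⊕ 151 =  65
 53 ⊕   1 =  52

90 6f ff 45 8d 9e 64 80 a0 09 41 34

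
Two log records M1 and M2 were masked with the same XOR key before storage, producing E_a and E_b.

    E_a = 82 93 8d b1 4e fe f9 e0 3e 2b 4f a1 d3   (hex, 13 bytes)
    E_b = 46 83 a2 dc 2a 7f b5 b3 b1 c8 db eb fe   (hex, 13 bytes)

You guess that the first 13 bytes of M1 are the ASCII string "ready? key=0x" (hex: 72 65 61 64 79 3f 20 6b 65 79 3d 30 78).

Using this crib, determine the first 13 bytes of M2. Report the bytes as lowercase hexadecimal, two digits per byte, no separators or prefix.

First, E_a ⊕ E_b = (M1 ⊕ K) ⊕ (M2 ⊕ K) = M1 ⊕ M2, so the key drops out. Then M2 = (M1 ⊕ M2) ⊕ M1 over the first 13 bytes.
byte 0: (82 ^ 46) ^ 72 = c4 ^ 72 = b6
byte 1: (93 ^ 83) ^ 65 = 10 ^ 65 = 75
byte 2: (8d ^ a2) ^ 61 = 2f ^ 61 = 4e
byte 3: (b1 ^ dc) ^ 64 = 6d ^ 64 = 09
byte 4: (4e ^ 2a) ^ 79 = 64 ^ 79 = 1d
byte 5: (fe ^ 7f) ^ 3f = 81 ^ 3f = be
byte 6: (f9 ^ b5) ^ 20 = 4c ^ 20 = 6c
byte 7: (e0 ^ b3) ^ 6b = 53 ^ 6b = 38
byte 8: (3e ^ b1) ^ 65 = 8f ^ 65 = ea
byte 9: (2b ^ c8) ^ 79 = e3 ^ 79 = 9a
byte 10: (4f ^ db) ^ 3d = 94 ^ 3d = a9
byte 11: (a1 ^ eb) ^ 30 = 4a ^ 30 = 7a
byte 12: (d3 ^ fe) ^ 78 = 2d ^ 78 = 55

b6754e091dbe6c38ea9aa97a55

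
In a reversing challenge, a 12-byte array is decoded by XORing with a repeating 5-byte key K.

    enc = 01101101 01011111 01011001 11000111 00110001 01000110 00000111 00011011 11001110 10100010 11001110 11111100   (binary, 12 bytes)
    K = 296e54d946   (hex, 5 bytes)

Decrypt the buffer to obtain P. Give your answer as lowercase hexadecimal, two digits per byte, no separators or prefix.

The 5-byte key repeats, so the effective keystream is 29 6e 54 d9 46 29 6e 54 d9 46 29 6e.
byte 0: 6d ^ 29 = 44
byte 1: 5f ^ 6e = 31
byte 2: 59 ^ 54 = 0d
byte 3: c7 ^ d9 = 1e
byte 4: 31 ^ 46 = 77
byte 5: 46 ^ 29 = 6f
byte 6: 07 ^ 6e = 69
byte 7: 1b ^ 54 = 4f
byte 8: ce ^ d9 = 17
byte 9: a2 ^ 46 = e4
byte 10: ce ^ 29 = e7
byte 11: fc ^ 6e = 92

44310d1e776f694f17e4e792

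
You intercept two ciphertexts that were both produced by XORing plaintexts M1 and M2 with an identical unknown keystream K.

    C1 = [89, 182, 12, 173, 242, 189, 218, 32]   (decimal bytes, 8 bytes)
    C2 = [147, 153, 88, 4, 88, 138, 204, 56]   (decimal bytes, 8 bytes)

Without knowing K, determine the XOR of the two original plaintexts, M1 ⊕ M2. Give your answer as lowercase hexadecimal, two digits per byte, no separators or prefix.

ca2f54a9aa371618

C1 ⊕ C2 = (M1 ⊕ K) ⊕ (M2 ⊕ K) = M1 ⊕ M2 — the shared key cancels under XOR.
59 xor 93 = ca
b6 xor 99 = 2f
0c xor 58 = 54
ad xor 04 = a9
f2 xor 58 = aa
bd xor 8a = 37
da xor cc = 16
20 xor 38 = 18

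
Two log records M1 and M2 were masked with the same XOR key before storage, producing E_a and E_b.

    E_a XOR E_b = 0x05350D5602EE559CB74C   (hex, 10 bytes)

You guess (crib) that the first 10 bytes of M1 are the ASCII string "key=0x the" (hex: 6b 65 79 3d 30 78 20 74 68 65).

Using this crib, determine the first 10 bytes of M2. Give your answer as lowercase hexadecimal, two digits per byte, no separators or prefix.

6e50746b329675e8df29

Since E_a ⊕ E_b = M1 ⊕ M2, XORing with the guessed M1 bytes yields the corresponding M2 bytes: M2 = (E_a ⊕ E_b) ⊕ M1.
05 ⊕ 6b = 6e
35 ⊕ 65 = 50
0d ⊕ 79 = 74
56 ⊕ 3d = 6b
02 ⊕ 30 = 32
ee ⊕ 78 = 96
55 ⊕ 20 = 75
9c ⊕ 74 = e8
b7 ⊕ 68 = df
4c ⊕ 65 = 29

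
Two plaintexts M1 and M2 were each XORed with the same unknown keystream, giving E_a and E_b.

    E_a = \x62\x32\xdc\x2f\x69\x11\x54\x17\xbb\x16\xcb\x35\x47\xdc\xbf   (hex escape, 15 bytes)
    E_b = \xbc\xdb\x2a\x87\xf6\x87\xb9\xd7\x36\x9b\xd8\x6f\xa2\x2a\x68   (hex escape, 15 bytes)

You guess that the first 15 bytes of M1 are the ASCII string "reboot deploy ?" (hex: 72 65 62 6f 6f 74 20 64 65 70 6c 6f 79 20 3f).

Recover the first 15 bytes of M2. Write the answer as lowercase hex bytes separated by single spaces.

First, E_a ⊕ E_b = (M1 ⊕ K) ⊕ (M2 ⊕ K) = M1 ⊕ M2, so the key drops out. Then M2 = (M1 ⊕ M2) ⊕ M1 over the first 15 bytes.
byte 0: (62 XOR bc) XOR 72 = de XOR 72 = ac
byte 1: (32 XOR db) XOR 65 = e9 XOR 65 = 8c
byte 2: (dc XOR 2a) XOR 62 = f6 XOR 62 = 94
byte 3: (2f XOR 87) XOR 6f = a8 XOR 6f = c7
byte 4: (69 XOR f6) XOR 6f = 9f XOR 6f = f0
byte 5: (11 XOR 87) XOR 74 = 96 XOR 74 = e2
byte 6: (54 XOR b9) XOR 20 = ed XOR 20 = cd
byte 7: (17 XOR d7) XOR 64 = c0 XOR 64 = a4
byte 8: (bb XOR 36) XOR 65 = 8d XOR 65 = e8
byte 9: (16 XOR 9b) XOR 70 = 8d XOR 70 = fd
byte 10: (cb XOR d8) XOR 6c = 13 XOR 6c = 7f
byte 11: (35 XOR 6f) XOR 6f = 5a XOR 6f = 35
byte 12: (47 XOR a2) XOR 79 = e5 XOR 79 = 9c
byte 13: (dc XOR 2a) XOR 20 = f6 XOR 20 = d6
byte 14: (bf XOR 68) XOR 3f = d7 XOR 3f = e8

ac 8c 94 c7 f0 e2 cd a4 e8 fd 7f 35 9c d6 e8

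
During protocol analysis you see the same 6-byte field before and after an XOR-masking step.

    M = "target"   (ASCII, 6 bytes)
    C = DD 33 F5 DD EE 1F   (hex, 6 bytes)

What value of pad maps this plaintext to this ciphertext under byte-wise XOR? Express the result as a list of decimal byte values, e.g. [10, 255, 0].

[169, 82, 135, 186, 139, 107]

Since C = M ⊕ pad, XORing both sides with M gives pad = M ⊕ C.
byte 0: 116 ^ 221 = 169
byte 1:  97 ^  51 =  82
byte 2: 114 ^ 245 = 135
byte 3: 103 ^ 221 = 186
byte 4: 101 ^ 238 = 139
byte 5: 116 ^  31 = 107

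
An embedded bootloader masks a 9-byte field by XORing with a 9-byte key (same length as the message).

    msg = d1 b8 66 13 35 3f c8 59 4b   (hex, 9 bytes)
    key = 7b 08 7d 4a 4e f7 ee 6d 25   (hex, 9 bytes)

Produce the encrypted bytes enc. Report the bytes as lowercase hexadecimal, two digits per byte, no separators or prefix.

XOR is its own inverse, so applying the key byte-wise gives the result directly.
byte 0: d1 xor 7b = aa
byte 1: b8 xor 08 = b0
byte 2: 66 xor 7d = 1b
byte 3: 13 xor 4a = 59
byte 4: 35 xor 4e = 7b
byte 5: 3f xor f7 = c8
byte 6: c8 xor ee = 26
byte 7: 59 xor 6d = 34
byte 8: 4b xor 25 = 6e

aab01b597bc826346e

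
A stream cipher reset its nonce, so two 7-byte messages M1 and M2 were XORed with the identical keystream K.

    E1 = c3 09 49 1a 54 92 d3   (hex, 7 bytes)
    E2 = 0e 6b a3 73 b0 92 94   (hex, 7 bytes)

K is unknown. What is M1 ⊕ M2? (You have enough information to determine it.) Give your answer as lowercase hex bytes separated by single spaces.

E1 ⊕ E2 = (M1 ⊕ K) ⊕ (M2 ⊕ K) = M1 ⊕ M2 — the shared key cancels under XOR.
c3 XOR 0e = cd
09 XOR 6b = 62
49 XOR a3 = ea
1a XOR 73 = 69
54 XOR b0 = e4
92 XOR 92 = 00
d3 XOR 94 = 47

cd 62 ea 69 e4 00 47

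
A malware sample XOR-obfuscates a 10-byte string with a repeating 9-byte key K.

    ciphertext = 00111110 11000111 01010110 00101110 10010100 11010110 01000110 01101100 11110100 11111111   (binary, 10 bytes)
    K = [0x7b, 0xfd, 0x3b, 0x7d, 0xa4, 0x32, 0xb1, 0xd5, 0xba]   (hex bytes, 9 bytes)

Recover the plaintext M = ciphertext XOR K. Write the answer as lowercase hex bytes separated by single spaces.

45 3a 6d 53 30 e4 f7 b9 4e 84

The 9-byte key repeats, so the effective keystream is 7b fd 3b 7d a4 32 b1 d5 ba 7b.
byte 0:  62 xor 123 =  69
byte 1: 199 xor 253 =  58
byte 2:  86 xor  59 = 109
byte 3:  46 xor 125 =  83
byte 4: 148 xor 164 =  48
byte 5: 214 xor  50 = 228
byte 6:  70 xor 177 = 247
byte 7: 108 xor 213 = 185
byte 8: 244 xor 186 =  78
byte 9: 255 xor 123 = 132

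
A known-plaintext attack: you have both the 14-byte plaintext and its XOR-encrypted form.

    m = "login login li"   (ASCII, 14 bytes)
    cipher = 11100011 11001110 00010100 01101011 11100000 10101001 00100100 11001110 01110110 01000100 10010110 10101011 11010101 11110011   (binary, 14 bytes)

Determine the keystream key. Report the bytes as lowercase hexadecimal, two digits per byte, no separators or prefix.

Since cipher = m ⊕ key, XORing both sides with m gives key = m ⊕ cipher.
byte 0: 6c ⊕ e3 = 8f
byte 1: 6f ⊕ ce = a1
byte 2: 67 ⊕ 14 = 73
byte 3: 69 ⊕ 6b = 02
byte 4: 6e ⊕ e0 = 8e
byte 5: 20 ⊕ a9 = 89
byte 6: 6c ⊕ 24 = 48
byte 7: 6f ⊕ ce = a1
byte 8: 67 ⊕ 76 = 11
byte 9: 69 ⊕ 44 = 2d
byte 10: 6e ⊕ 96 = f8
byte 11: 20 ⊕ ab = 8b
byte 12: 6c ⊕ d5 = b9
byte 13: 69 ⊕ f3 = 9a

8fa173028e8948a1112df88bb99a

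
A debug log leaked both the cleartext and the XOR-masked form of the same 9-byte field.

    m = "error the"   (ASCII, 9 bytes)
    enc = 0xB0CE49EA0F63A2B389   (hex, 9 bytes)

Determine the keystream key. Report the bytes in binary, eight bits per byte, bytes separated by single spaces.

Since enc = m ⊕ key, XORing both sides with m gives key = m ⊕ enc.
65 ⊕ b0 = d5
72 ⊕ ce = bc
72 ⊕ 49 = 3b
6f ⊕ ea = 85
72 ⊕ 0f = 7d
20 ⊕ 63 = 43
74 ⊕ a2 = d6
68 ⊕ b3 = db
65 ⊕ 89 = ec

11010101 10111100 00111011 10000101 01111101 01000011 11010110 11011011 11101100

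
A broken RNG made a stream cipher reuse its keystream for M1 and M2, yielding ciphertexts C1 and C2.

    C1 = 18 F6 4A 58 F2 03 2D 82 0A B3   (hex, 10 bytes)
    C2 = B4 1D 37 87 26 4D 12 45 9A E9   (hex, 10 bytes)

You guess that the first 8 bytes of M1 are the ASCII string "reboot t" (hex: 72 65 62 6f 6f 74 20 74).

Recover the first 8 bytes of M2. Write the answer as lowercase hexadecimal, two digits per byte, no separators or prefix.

First, C1 ⊕ C2 = (M1 ⊕ K) ⊕ (M2 ⊕ K) = M1 ⊕ M2, so the key drops out. Then M2 = (M1 ⊕ M2) ⊕ M1 over the first 8 bytes.
byte 0: (18 XOR b4) XOR 72 = ac XOR 72 = de
byte 1: (f6 XOR 1d) XOR 65 = eb XOR 65 = 8e
byte 2: (4a XOR 37) XOR 62 = 7d XOR 62 = 1f
byte 3: (58 XOR 87) XOR 6f = df XOR 6f = b0
byte 4: (f2 XOR 26) XOR 6f = d4 XOR 6f = bb
byte 5: (03 XOR 4d) XOR 74 = 4e XOR 74 = 3a
byte 6: (2d XOR 12) XOR 20 = 3f XOR 20 = 1f
byte 7: (82 XOR 45) XOR 74 = c7 XOR 74 = b3

de8e1fb0bb3a1fb3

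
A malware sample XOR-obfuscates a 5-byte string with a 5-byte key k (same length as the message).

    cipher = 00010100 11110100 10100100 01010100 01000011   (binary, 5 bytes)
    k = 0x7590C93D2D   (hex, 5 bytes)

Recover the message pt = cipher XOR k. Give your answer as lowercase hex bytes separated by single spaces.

61 64 6d 69 6e

XOR is its own inverse, so applying the key byte-wise gives the result directly.
14 XOR 75 = 61
f4 XOR 90 = 64
a4 XOR c9 = 6d
54 XOR 3d = 69
43 XOR 2d = 6e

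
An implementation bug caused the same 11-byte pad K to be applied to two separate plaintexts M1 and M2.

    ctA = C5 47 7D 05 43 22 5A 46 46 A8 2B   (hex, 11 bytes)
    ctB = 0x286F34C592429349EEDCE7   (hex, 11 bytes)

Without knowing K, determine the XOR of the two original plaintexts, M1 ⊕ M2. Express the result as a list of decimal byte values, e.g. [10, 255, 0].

ctA ⊕ ctB = (M1 ⊕ K) ⊕ (M2 ⊕ K) = M1 ⊕ M2 — the shared key cancels under XOR.
11000101 ⊕ 00101000 = 11101101
01000111 ⊕ 01101111 = 00101000
01111101 ⊕ 00110100 = 01001001
00000101 ⊕ 11000101 = 11000000
01000011 ⊕ 10010010 = 11010001
00100010 ⊕ 01000010 = 01100000
01011010 ⊕ 10010011 = 11001001
01000110 ⊕ 01001001 = 00001111
01000110 ⊕ 11101110 = 10101000
10101000 ⊕ 11011100 = 01110100
00101011 ⊕ 11100111 = 11001100

[237, 40, 73, 192, 209, 96, 201, 15, 168, 116, 204]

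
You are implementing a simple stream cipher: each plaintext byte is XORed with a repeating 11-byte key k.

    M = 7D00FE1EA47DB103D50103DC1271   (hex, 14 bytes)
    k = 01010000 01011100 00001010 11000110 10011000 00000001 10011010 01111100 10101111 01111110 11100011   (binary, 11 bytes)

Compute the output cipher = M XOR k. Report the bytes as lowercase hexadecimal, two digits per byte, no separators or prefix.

2d5cf4d83c7c2b7f7a7fe08c4e7b

The 11-byte key repeats, so the effective keystream is 50 5c 0a c6 98 01 9a 7c af 7e e3 50 5c 0a.
byte 0: 125 XOR  80 =  45
byte 1:   0 XOR  92 =  92
byte 2: 254 XOR  10 = 244
byte 3:  30 XOR 198 = 216
byte 4: 164 XOR 152 =  60
byte 5: 125 XOR   1 = 124
byte 6: 177 XOR 154 =  43
byte 7:   3 XOR 124 = 127
byte 8: 213 XOR 175 = 122
byte 9:   1 XOR 126 = 127
byte 10:   3 XOR 227 = 224
byte 11: 220 XOR  80 = 140
byte 12:  18 XOR  92 =  78
byte 13: 113 XOR  10 = 123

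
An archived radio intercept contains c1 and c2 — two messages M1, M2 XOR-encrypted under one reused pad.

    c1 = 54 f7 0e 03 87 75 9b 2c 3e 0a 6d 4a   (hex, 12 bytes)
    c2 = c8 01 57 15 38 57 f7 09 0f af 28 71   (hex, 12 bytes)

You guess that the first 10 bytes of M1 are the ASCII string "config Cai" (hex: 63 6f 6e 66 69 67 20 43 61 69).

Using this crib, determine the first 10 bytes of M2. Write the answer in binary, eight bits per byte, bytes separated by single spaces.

First, c1 ⊕ c2 = (M1 ⊕ K) ⊕ (M2 ⊕ K) = M1 ⊕ M2, so the key drops out. Then M2 = (M1 ⊕ M2) ⊕ M1 over the first 10 bytes.
byte 0: (54 XOR c8) XOR 63 = 9c XOR 63 = ff
byte 1: (f7 XOR 01) XOR 6f = f6 XOR 6f = 99
byte 2: (0e XOR 57) XOR 6e = 59 XOR 6e = 37
byte 3: (03 XOR 15) XOR 66 = 16 XOR 66 = 70
byte 4: (87 XOR 38) XOR 69 = bf XOR 69 = d6
byte 5: (75 XOR 57) XOR 67 = 22 XOR 67 = 45
byte 6: (9b XOR f7) XOR 20 = 6c XOR 20 = 4c
byte 7: (2c XOR 09) XOR 43 = 25 XOR 43 = 66
byte 8: (3e XOR 0f) XOR 61 = 31 XOR 61 = 50
byte 9: (0a XOR af) XOR 69 = a5 XOR 69 = cc

11111111 10011001 00110111 01110000 11010110 01000101 01001100 01100110 01010000 11001100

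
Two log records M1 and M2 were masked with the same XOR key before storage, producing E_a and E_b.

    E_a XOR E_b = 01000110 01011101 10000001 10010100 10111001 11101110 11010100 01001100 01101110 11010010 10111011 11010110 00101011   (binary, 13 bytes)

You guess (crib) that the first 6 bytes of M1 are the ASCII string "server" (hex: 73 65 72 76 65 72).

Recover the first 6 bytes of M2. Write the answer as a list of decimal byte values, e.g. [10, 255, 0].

[53, 56, 243, 226, 220, 156]

Since E_a ⊕ E_b = M1 ⊕ M2, XORing with the guessed M1 bytes yields the corresponding M2 bytes: M2 = (E_a ⊕ E_b) ⊕ M1.
01000110 ^ 01110011 = 00110101
01011101 ^ 01100101 = 00111000
10000001 ^ 01110010 = 11110011
10010100 ^ 01110110 = 11100010
10111001 ^ 01100101 = 11011100
11101110 ^ 01110010 = 10011100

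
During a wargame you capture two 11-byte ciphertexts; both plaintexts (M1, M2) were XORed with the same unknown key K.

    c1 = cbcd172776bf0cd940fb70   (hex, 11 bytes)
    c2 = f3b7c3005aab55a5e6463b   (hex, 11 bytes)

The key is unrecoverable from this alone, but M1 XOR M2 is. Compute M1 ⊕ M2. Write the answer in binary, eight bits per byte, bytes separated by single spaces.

00111000 01111010 11010100 00100111 00101100 00010100 01011001 01111100 10100110 10111101 01001011

c1 ⊕ c2 = (M1 ⊕ K) ⊕ (M2 ⊕ K) = M1 ⊕ M2 — the shared key cancels under XOR.
cb ^ f3 = 38
cd ^ b7 = 7a
17 ^ c3 = d4
27 ^ 00 = 27
76 ^ 5a = 2c
bf ^ ab = 14
0c ^ 55 = 59
d9 ^ a5 = 7c
40 ^ e6 = a6
fb ^ 46 = bd
70 ^ 3b = 4b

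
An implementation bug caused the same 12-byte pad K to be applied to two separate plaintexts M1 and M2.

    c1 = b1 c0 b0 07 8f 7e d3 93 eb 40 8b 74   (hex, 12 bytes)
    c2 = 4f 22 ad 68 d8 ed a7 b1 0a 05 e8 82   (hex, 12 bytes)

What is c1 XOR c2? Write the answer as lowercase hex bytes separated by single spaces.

c1 ⊕ c2 = (M1 ⊕ K) ⊕ (M2 ⊕ K) = M1 ⊕ M2 — the shared key cancels under XOR.
b1 xor 4f = fe
c0 xor 22 = e2
b0 xor ad = 1d
07 xor 68 = 6f
8f xor d8 = 57
7e xor ed = 93
d3 xor a7 = 74
93 xor b1 = 22
eb xor 0a = e1
40 xor 05 = 45
8b xor e8 = 63
74 xor 82 = f6

fe e2 1d 6f 57 93 74 22 e1 45 63 f6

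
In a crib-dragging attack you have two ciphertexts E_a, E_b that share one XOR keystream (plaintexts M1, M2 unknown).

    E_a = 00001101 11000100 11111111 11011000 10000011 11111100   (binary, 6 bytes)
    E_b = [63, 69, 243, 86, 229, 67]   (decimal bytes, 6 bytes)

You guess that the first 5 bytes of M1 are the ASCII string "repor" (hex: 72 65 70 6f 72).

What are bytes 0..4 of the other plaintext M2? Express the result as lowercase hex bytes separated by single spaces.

40 e4 7c e1 14

First, E_a ⊕ E_b = (M1 ⊕ K) ⊕ (M2 ⊕ K) = M1 ⊕ M2, so the key drops out. Then M2 = (M1 ⊕ M2) ⊕ M1 over the first 5 bytes.
byte 0: (0d xor 3f) xor 72 = 32 xor 72 = 40
byte 1: (c4 xor 45) xor 65 = 81 xor 65 = e4
byte 2: (ff xor f3) xor 70 = 0c xor 70 = 7c
byte 3: (d8 xor 56) xor 6f = 8e xor 6f = e1
byte 4: (83 xor e5) xor 72 = 66 xor 72 = 14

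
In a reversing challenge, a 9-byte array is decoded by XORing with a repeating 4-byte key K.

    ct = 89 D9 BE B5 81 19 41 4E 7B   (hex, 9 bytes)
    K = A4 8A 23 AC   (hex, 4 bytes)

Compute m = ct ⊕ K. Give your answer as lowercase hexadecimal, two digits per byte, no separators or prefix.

The 4-byte key repeats, so the effective keystream is a4 8a 23 ac a4 8a 23 ac a4.
byte 0: 10001001 ^ 10100100 = 00101101
byte 1: 11011001 ^ 10001010 = 01010011
byte 2: 10111110 ^ 00100011 = 10011101
byte 3: 10110101 ^ 10101100 = 00011001
byte 4: 10000001 ^ 10100100 = 00100101
byte 5: 00011001 ^ 10001010 = 10010011
byte 6: 01000001 ^ 00100011 = 01100010
byte 7: 01001110 ^ 10101100 = 11100010
byte 8: 01111011 ^ 10100100 = 11011111

2d539d19259362e2df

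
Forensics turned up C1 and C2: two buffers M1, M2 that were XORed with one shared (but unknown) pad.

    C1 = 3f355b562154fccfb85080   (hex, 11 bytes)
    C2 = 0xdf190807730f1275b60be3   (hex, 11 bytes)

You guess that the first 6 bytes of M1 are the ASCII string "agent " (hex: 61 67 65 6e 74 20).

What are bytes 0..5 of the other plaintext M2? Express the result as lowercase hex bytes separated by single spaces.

81 4b 36 3f 26 7b

First, C1 ⊕ C2 = (M1 ⊕ K) ⊕ (M2 ⊕ K) = M1 ⊕ M2, so the key drops out. Then M2 = (M1 ⊕ M2) ⊕ M1 over the first 6 bytes.
byte 0: (3f ⊕ df) ⊕ 61 = e0 ⊕ 61 = 81
byte 1: (35 ⊕ 19) ⊕ 67 = 2c ⊕ 67 = 4b
byte 2: (5b ⊕ 08) ⊕ 65 = 53 ⊕ 65 = 36
byte 3: (56 ⊕ 07) ⊕ 6e = 51 ⊕ 6e = 3f
byte 4: (21 ⊕ 73) ⊕ 74 = 52 ⊕ 74 = 26
byte 5: (54 ⊕ 0f) ⊕ 20 = 5b ⊕ 20 = 7b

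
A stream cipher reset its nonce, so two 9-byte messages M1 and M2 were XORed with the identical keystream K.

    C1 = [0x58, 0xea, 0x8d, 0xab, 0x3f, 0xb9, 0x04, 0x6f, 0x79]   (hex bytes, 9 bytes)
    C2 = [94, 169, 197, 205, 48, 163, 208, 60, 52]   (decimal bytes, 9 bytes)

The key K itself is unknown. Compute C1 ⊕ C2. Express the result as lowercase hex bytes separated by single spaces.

06 43 48 66 0f 1a d4 53 4d

C1 ⊕ C2 = (M1 ⊕ K) ⊕ (M2 ⊕ K) = M1 ⊕ M2 — the shared key cancels under XOR.
byte 0: 58 ⊕ 5e = 06
byte 1: ea ⊕ a9 = 43
byte 2: 8d ⊕ c5 = 48
byte 3: ab ⊕ cd = 66
byte 4: 3f ⊕ 30 = 0f
byte 5: b9 ⊕ a3 = 1a
byte 6: 04 ⊕ d0 = d4
byte 7: 6f ⊕ 3c = 53
byte 8: 79 ⊕ 34 = 4d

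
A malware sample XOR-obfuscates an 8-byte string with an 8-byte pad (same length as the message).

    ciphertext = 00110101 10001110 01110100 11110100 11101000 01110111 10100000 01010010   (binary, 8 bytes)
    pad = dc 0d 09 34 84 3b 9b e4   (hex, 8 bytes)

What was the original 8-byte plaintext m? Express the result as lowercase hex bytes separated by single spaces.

35 ^ dc = e9
8e ^ 0d = 83
74 ^ 09 = 7d
f4 ^ 34 = c0
e8 ^ 84 = 6c
77 ^ 3b = 4c
a0 ^ 9b = 3b
52 ^ e4 = b6

e9 83 7d c0 6c 4c 3b b6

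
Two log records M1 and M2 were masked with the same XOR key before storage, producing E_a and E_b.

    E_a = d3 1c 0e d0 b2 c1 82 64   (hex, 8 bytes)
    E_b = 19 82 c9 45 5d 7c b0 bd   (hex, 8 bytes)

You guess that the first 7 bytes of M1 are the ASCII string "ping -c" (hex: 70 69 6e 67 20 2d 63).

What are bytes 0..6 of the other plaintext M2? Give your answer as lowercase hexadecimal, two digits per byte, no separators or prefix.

First, E_a ⊕ E_b = (M1 ⊕ K) ⊕ (M2 ⊕ K) = M1 ⊕ M2, so the key drops out. Then M2 = (M1 ⊕ M2) ⊕ M1 over the first 7 bytes.
byte 0: (d3 ⊕ 19) ⊕ 70 = ca ⊕ 70 = ba
byte 1: (1c ⊕ 82) ⊕ 69 = 9e ⊕ 69 = f7
byte 2: (0e ⊕ c9) ⊕ 6e = c7 ⊕ 6e = a9
byte 3: (d0 ⊕ 45) ⊕ 67 = 95 ⊕ 67 = f2
byte 4: (b2 ⊕ 5d) ⊕ 20 = ef ⊕ 20 = cf
byte 5: (c1 ⊕ 7c) ⊕ 2d = bd ⊕ 2d = 90
byte 6: (82 ⊕ b0) ⊕ 63 = 32 ⊕ 63 = 51

baf7a9f2cf9051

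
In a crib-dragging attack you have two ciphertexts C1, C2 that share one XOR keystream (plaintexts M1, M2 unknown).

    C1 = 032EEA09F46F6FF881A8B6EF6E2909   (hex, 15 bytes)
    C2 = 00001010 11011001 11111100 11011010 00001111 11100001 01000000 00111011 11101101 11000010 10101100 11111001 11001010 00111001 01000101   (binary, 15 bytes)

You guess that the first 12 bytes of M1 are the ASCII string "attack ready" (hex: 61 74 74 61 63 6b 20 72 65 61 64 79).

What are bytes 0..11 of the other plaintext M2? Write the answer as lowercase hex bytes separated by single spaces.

68 83 62 b2 98 e5 0f b1 09 0b 7e 6f

First, C1 ⊕ C2 = (M1 ⊕ K) ⊕ (M2 ⊕ K) = M1 ⊕ M2, so the key drops out. Then M2 = (M1 ⊕ M2) ⊕ M1 over the first 12 bytes.
byte 0: (03 ⊕ 0a) ⊕ 61 = 09 ⊕ 61 = 68
byte 1: (2e ⊕ d9) ⊕ 74 = f7 ⊕ 74 = 83
byte 2: (ea ⊕ fc) ⊕ 74 = 16 ⊕ 74 = 62
byte 3: (09 ⊕ da) ⊕ 61 = d3 ⊕ 61 = b2
byte 4: (f4 ⊕ 0f) ⊕ 63 = fb ⊕ 63 = 98
byte 5: (6f ⊕ e1) ⊕ 6b = 8e ⊕ 6b = e5
byte 6: (6f ⊕ 40) ⊕ 20 = 2f ⊕ 20 = 0f
byte 7: (f8 ⊕ 3b) ⊕ 72 = c3 ⊕ 72 = b1
byte 8: (81 ⊕ ed) ⊕ 65 = 6c ⊕ 65 = 09
byte 9: (a8 ⊕ c2) ⊕ 61 = 6a ⊕ 61 = 0b
byte 10: (b6 ⊕ ac) ⊕ 64 = 1a ⊕ 64 = 7e
byte 11: (ef ⊕ f9) ⊕ 79 = 16 ⊕ 79 = 6f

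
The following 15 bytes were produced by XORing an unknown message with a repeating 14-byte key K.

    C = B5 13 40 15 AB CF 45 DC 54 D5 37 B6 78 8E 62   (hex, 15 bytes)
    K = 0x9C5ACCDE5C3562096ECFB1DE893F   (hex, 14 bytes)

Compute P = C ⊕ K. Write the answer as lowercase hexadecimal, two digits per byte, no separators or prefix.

29498ccbf7fa27d53a1a8668f1b1fe

The 14-byte key repeats, so the effective keystream is 9c 5a cc de 5c 35 62 09 6e cf b1 de 89 3f 9c.
byte 0: b5 ⊕ 9c = 29
byte 1: 13 ⊕ 5a = 49
byte 2: 40 ⊕ cc = 8c
byte 3: 15 ⊕ de = cb
byte 4: ab ⊕ 5c = f7
byte 5: cf ⊕ 35 = fa
byte 6: 45 ⊕ 62 = 27
byte 7: dc ⊕ 09 = d5
byte 8: 54 ⊕ 6e = 3a
byte 9: d5 ⊕ cf = 1a
byte 10: 37 ⊕ b1 = 86
byte 11: b6 ⊕ de = 68
byte 12: 78 ⊕ 89 = f1
byte 13: 8e ⊕ 3f = b1
byte 14: 62 ⊕ 9c = fe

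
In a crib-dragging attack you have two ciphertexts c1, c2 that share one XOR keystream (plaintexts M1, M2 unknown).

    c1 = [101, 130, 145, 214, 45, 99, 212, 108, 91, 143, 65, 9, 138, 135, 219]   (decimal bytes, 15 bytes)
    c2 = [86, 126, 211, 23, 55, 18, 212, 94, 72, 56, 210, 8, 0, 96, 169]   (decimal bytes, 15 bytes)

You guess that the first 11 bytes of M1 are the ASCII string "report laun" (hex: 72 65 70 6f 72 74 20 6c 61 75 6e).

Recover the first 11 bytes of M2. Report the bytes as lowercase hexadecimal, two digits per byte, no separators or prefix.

First, c1 ⊕ c2 = (M1 ⊕ K) ⊕ (M2 ⊕ K) = M1 ⊕ M2, so the key drops out. Then M2 = (M1 ⊕ M2) ⊕ M1 over the first 11 bytes.
byte 0: (65 XOR 56) XOR 72 = 33 XOR 72 = 41
byte 1: (82 XOR 7e) XOR 65 = fc XOR 65 = 99
byte 2: (91 XOR d3) XOR 70 = 42 XOR 70 = 32
byte 3: (d6 XOR 17) XOR 6f = c1 XOR 6f = ae
byte 4: (2d XOR 37) XOR 72 = 1a XOR 72 = 68
byte 5: (63 XOR 12) XOR 74 = 71 XOR 74 = 05
byte 6: (d4 XOR d4) XOR 20 = 00 XOR 20 = 20
byte 7: (6c XOR 5e) XOR 6c = 32 XOR 6c = 5e
byte 8: (5b XOR 48) XOR 61 = 13 XOR 61 = 72
byte 9: (8f XOR 38) XOR 75 = b7 XOR 75 = c2
byte 10: (41 XOR d2) XOR 6e = 93 XOR 6e = fd

419932ae6805205e72c2fd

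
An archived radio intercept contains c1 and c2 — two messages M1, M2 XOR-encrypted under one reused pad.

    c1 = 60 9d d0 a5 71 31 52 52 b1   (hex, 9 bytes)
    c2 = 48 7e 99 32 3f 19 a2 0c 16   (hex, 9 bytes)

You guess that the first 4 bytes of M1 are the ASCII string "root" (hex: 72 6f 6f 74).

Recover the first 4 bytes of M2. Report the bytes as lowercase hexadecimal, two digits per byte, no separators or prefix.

First, c1 ⊕ c2 = (M1 ⊕ K) ⊕ (M2 ⊕ K) = M1 ⊕ M2, so the key drops out. Then M2 = (M1 ⊕ M2) ⊕ M1 over the first 4 bytes.
byte 0: (60 ^ 48) ^ 72 = 28 ^ 72 = 5a
byte 1: (9d ^ 7e) ^ 6f = e3 ^ 6f = 8c
byte 2: (d0 ^ 99) ^ 6f = 49 ^ 6f = 26
byte 3: (a5 ^ 32) ^ 74 = 97 ^ 74 = e3

5a8c26e3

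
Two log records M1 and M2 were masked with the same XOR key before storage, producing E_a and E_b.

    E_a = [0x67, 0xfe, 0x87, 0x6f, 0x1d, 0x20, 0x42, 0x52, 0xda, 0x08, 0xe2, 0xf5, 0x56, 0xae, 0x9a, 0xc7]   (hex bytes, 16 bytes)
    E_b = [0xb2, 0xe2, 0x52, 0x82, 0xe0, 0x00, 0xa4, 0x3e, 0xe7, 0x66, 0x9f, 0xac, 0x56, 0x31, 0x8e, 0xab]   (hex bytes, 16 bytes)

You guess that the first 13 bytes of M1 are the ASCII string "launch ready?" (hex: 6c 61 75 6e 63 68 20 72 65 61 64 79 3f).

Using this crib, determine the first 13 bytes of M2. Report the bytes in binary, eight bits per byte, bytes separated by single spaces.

First, E_a ⊕ E_b = (M1 ⊕ K) ⊕ (M2 ⊕ K) = M1 ⊕ M2, so the key drops out. Then M2 = (M1 ⊕ M2) ⊕ M1 over the first 13 bytes.
byte 0: (67 XOR b2) XOR 6c = d5 XOR 6c = b9
byte 1: (fe XOR e2) XOR 61 = 1c XOR 61 = 7d
byte 2: (87 XOR 52) XOR 75 = d5 XOR 75 = a0
byte 3: (6f XOR 82) XOR 6e = ed XOR 6e = 83
byte 4: (1d XOR e0) XOR 63 = fd XOR 63 = 9e
byte 5: (20 XOR 00) XOR 68 = 20 XOR 68 = 48
byte 6: (42 XOR a4) XOR 20 = e6 XOR 20 = c6
byte 7: (52 XOR 3e) XOR 72 = 6c XOR 72 = 1e
byte 8: (da XOR e7) XOR 65 = 3d XOR 65 = 58
byte 9: (08 XOR 66) XOR 61 = 6e XOR 61 = 0f
byte 10: (e2 XOR 9f) XOR 64 = 7d XOR 64 = 19
byte 11: (f5 XOR ac) XOR 79 = 59 XOR 79 = 20
byte 12: (56 XOR 56) XOR 3f = 00 XOR 3f = 3f

10111001 01111101 10100000 10000011 10011110 01001000 11000110 00011110 01011000 00001111 00011001 00100000 00111111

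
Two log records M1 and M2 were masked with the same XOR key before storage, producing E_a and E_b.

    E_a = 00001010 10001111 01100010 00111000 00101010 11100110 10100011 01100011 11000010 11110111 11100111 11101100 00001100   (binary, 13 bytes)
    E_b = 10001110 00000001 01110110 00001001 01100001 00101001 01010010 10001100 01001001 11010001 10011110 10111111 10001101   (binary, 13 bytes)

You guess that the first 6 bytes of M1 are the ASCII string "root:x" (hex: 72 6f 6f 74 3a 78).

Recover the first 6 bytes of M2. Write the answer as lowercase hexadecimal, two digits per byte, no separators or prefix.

f6e17b4571b7

First, E_a ⊕ E_b = (M1 ⊕ K) ⊕ (M2 ⊕ K) = M1 ⊕ M2, so the key drops out. Then M2 = (M1 ⊕ M2) ⊕ M1 over the first 6 bytes.
byte 0: (0a ⊕ 8e) ⊕ 72 = 84 ⊕ 72 = f6
byte 1: (8f ⊕ 01) ⊕ 6f = 8e ⊕ 6f = e1
byte 2: (62 ⊕ 76) ⊕ 6f = 14 ⊕ 6f = 7b
byte 3: (38 ⊕ 09) ⊕ 74 = 31 ⊕ 74 = 45
byte 4: (2a ⊕ 61) ⊕ 3a = 4b ⊕ 3a = 71
byte 5: (e6 ⊕ 29) ⊕ 78 = cf ⊕ 78 = b7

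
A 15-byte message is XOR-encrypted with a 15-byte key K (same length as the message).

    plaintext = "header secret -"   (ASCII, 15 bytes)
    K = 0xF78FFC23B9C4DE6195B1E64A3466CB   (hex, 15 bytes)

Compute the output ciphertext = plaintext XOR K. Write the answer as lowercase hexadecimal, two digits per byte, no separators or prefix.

9fea9d47dcb6fe12f0d2942f4046e6

XOR is its own inverse, so applying the key byte-wise gives the result directly.
byte 0: 68 XOR f7 = 9f
byte 1: 65 XOR 8f = ea
byte 2: 61 XOR fc = 9d
byte 3: 64 XOR 23 = 47
byte 4: 65 XOR b9 = dc
byte 5: 72 XOR c4 = b6
byte 6: 20 XOR de = fe
byte 7: 73 XOR 61 = 12
byte 8: 65 XOR 95 = f0
byte 9: 63 XOR b1 = d2
byte 10: 72 XOR e6 = 94
byte 11: 65 XOR 4a = 2f
byte 12: 74 XOR 34 = 40
byte 13: 20 XOR 66 = 46
byte 14: 2d XOR cb = e6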